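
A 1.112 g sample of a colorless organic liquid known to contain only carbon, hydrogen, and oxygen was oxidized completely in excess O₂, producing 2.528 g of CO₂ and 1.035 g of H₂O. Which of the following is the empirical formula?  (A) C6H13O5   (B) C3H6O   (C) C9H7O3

(B) C3H6O

mol C = 2.528 g CO₂ ÷ 44.009 g/mol = 0.057443 mol
mol H = 2 × 1.035 g H₂O ÷ 18.015 g/mol = 0.11490 mol
mass O = 1.112 − (0.68995 + 0.11582) = 0.30623 g → mol O = 0.30623 ÷ 15.999 = 0.019141 mol
Divide by the smallest (0.019141 mol): C 3.001, H 6.003, O 1.000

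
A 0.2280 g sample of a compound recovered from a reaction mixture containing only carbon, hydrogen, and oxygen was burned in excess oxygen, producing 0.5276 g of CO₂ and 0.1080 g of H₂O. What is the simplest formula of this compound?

C8H8O3

mol C = 0.5276 g CO₂ ÷ 44.009 g/mol = 0.011988 mol
mol H = 2 × 0.1080 g H₂O ÷ 18.015 g/mol = 0.011990 mol
mass O = 0.2280 − (0.14399 + 0.012086) = 0.071921 g → mol O = 0.071921 ÷ 15.999 = 0.0044953 mol
Divide by the smallest (0.0044953 mol): C 2.667, H 2.667, O 1.000
Multiplying each by 3 gives whole numbers: C 8.00, H 8.00, O 3.00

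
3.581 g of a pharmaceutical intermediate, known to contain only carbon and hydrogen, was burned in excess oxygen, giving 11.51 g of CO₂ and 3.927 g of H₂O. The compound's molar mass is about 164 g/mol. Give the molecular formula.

mol C = 11.51 g CO₂ ÷ 44.009 g/mol = 0.26154 mol
mol H = 2 × 3.927 g H₂O ÷ 18.015 g/mol = 0.43597 mol
Divide by the smallest (0.26154 mol): C 1.000, H 1.667
Multiplying each by 3 gives whole numbers: C 3.00, H 5.00
Empirical formula: C3H5
Empirical-formula mass = 41.07 g/mol; 164 ÷ 41.07 ≈ 4, so the molecular formula is C12H20.

C12H20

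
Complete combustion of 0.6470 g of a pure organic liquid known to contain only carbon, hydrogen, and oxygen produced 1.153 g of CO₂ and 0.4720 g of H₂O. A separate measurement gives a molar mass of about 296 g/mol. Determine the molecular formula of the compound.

mol C = 1.153 g CO₂ ÷ 44.009 g/mol = 0.026199 mol
mol H = 2 × 0.4720 g H₂O ÷ 18.015 g/mol = 0.052401 mol
mass O = 0.6470 − (0.31468 + 0.052820) = 0.27950 g → mol O = 0.27950 ÷ 15.999 = 0.017470 mol
Divide by the smallest (0.017470 mol): C 1.500, H 2.999, O 1.000
Multiplying each by 2 gives whole numbers: C 3.00, H 6.00, O 2.00
Empirical formula: C3H6O2
Empirical-formula mass = 74.08 g/mol; 296 ÷ 74.08 ≈ 4, so the molecular formula is C12H24O8.

C12H24O8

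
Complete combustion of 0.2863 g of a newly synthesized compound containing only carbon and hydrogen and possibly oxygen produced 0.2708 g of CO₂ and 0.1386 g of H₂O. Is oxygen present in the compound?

yes

mol C = 0.2708 g CO₂ ÷ 44.009 g/mol = 0.0061533 mol
mol H = 2 × 0.1386 g H₂O ÷ 18.015 g/mol = 0.015387 mol
C and H account for only 0.089417 g of the 0.2863 g sample; the remaining 0.19688 g must be oxygen.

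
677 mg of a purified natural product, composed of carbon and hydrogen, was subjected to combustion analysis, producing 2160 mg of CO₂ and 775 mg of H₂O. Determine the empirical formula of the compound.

mol C = 2.16 g CO₂ ÷ 44.009 g/mol = 0.04908 mol
mol H = 2 × 0.775 g H₂O ÷ 18.015 g/mol = 0.08604 mol
Divide by the smallest (0.04908 mol): C 1.000, H 1.753
Multiplying each by 4 gives whole numbers: C 4.00, H 7.01

C4H7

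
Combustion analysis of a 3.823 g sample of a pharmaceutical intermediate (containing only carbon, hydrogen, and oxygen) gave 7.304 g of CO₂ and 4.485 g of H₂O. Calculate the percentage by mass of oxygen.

34.73%

mol C = 7.304 g CO₂ ÷ 44.009 g/mol = 0.16597 mol
mol H = 2 × 4.485 g H₂O ÷ 18.015 g/mol = 0.49792 mol
mass O = 3.823 − (1.9934 + 0.50190) = 1.3277 g → mol O = 1.3277 ÷ 15.999 = 0.082985 mol
mass % O = 1.3277 g ÷ 3.823 g × 100%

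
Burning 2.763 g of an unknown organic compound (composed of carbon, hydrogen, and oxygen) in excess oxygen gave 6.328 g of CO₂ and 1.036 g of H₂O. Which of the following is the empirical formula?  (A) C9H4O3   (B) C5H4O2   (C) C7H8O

mol C = 6.328 g CO₂ ÷ 44.009 g/mol = 0.14379 mol
mol H = 2 × 1.036 g H₂O ÷ 18.015 g/mol = 0.11502 mol
mass O = 2.763 − (1.7270 + 0.11594) = 0.92002 g → mol O = 0.92002 ÷ 15.999 = 0.057505 mol
Divide by the smallest (0.057505 mol): C 2.500, H 2.000, O 1.000
Multiplying each by 2 gives whole numbers: C 5.00, H 4.00, O 2.00

(B) C5H4O2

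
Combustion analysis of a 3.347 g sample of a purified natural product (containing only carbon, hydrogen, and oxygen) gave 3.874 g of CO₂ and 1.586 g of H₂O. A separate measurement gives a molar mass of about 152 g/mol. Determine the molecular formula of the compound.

mol C = 3.874 g CO₂ ÷ 44.009 g/mol = 0.088027 mol
mol H = 2 × 1.586 g H₂O ÷ 18.015 g/mol = 0.17608 mol
mass O = 3.347 − (1.0573 + 0.17748) = 2.1122 g → mol O = 2.1122 ÷ 15.999 = 0.13202 mol
Divide by the smallest (0.088027 mol): C 1.000, H 2.000, O 1.500
Multiplying each by 2 gives whole numbers: C 2.00, H 4.00, O 3.00
Empirical formula: C2H4O3
Empirical-formula mass = 76.05 g/mol; 152 ÷ 76.05 ≈ 2, so the molecular formula is C4H8O6.

C4H8O6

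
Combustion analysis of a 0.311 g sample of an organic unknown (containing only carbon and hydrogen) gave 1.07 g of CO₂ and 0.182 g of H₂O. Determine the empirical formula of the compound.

mol C = 1.07 g CO₂ ÷ 44.009 g/mol = 0.02431 mol
mol H = 2 × 0.182 g H₂O ÷ 18.015 g/mol = 0.02021 mol
Divide by the smallest (0.02021 mol): C 1.203, H 1.000
Multiplying each by 5 gives whole numbers: C 6.02, H 5.00

C6H5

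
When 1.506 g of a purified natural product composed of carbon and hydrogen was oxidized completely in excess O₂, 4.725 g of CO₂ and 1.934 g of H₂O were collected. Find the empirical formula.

mol C = 4.725 g CO₂ ÷ 44.009 g/mol = 0.10736 mol
mol H = 2 × 1.934 g H₂O ÷ 18.015 g/mol = 0.21471 mol
Divide by the smallest (0.10736 mol): C 1.000, H 2.000

CH2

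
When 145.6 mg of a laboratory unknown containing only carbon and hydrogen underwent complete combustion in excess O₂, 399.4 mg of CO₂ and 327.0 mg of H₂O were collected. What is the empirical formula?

mol C = 0.3994 g CO₂ ÷ 44.009 g/mol = 0.0090754 mol
mol H = 2 × 0.3270 g H₂O ÷ 18.015 g/mol = 0.036303 mol
Divide by the smallest (0.0090754 mol): C 1.000, H 4.000

CH4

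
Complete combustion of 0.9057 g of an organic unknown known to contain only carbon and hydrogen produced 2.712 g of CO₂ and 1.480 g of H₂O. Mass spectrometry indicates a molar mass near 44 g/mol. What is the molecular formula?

mol C = 2.712 g CO₂ ÷ 44.009 g/mol = 0.061624 mol
mol H = 2 × 1.480 g H₂O ÷ 18.015 g/mol = 0.16431 mol
Divide by the smallest (0.061624 mol): C 1.000, H 2.666
Multiplying each by 3 gives whole numbers: C 3.00, H 8.00
Empirical formula: C3H8
Empirical-formula mass = 44.10 g/mol; 44 ÷ 44.10 ≈ 1, so the molecular formula is C3H8.

C3H8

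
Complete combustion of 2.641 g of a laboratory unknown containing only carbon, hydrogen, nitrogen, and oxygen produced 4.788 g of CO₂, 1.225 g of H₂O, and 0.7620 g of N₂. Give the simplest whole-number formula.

mol C = 4.788 g CO₂ ÷ 44.009 g/mol = 0.10880 mol
mol H = 2 × 1.225 g H₂O ÷ 18.015 g/mol = 0.13600 mol
mol N = 2 × 0.7620 g N₂ ÷ 28.014 g/mol = 0.054401 mol
mass O = 2.641 − (1.3067 + 0.13709 + 0.76200) = 0.43517 g → mol O = 0.43517 ÷ 15.999 = 0.027200 mol
Divide by the smallest (0.027200 mol): C 4.000, H 5.000, N 2.000, O 1.000

C4H5N2O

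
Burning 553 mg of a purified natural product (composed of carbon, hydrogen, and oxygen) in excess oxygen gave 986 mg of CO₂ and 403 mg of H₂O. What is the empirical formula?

mol C = 0.986 g CO₂ ÷ 44.009 g/mol = 0.02240 mol
mol H = 2 × 0.403 g H₂O ÷ 18.015 g/mol = 0.04474 mol
mass O = 0.553 − (0.2691 + 0.04510) = 0.2388 g → mol O = 0.2388 ÷ 15.999 = 0.01493 mol
Divide by the smallest (0.01493 mol): C 1.501, H 2.997, O 1.000
Multiplying each by 2 gives whole numbers: C 3.00, H 5.99, O 2.00

C3H6O2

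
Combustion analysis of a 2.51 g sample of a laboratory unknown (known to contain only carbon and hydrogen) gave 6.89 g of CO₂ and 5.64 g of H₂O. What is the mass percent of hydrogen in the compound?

mol C = 6.89 g CO₂ ÷ 44.009 g/mol = 0.1566 mol
mol H = 2 × 5.64 g H₂O ÷ 18.015 g/mol = 0.6261 mol
mass % H = 0.6312 g ÷ 2.51 g × 100%

25.1%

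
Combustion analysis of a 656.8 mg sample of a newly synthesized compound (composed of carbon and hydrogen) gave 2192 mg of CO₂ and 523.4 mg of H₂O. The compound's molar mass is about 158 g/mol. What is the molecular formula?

mol C = 2.192 g CO₂ ÷ 44.009 g/mol = 0.049808 mol
mol H = 2 × 0.5234 g H₂O ÷ 18.015 g/mol = 0.058107 mol
Divide by the smallest (0.049808 mol): C 1.000, H 1.167
Multiplying each by 6 gives whole numbers: C 6.00, H 7.00
Empirical formula: C6H7
Empirical-formula mass = 79.12 g/mol; 158 ÷ 79.12 ≈ 2, so the molecular formula is C12H14.

C12H14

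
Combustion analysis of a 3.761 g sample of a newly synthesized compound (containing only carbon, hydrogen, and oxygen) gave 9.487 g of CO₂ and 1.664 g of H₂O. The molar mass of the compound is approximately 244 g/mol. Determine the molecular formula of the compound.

mol C = 9.487 g CO₂ ÷ 44.009 g/mol = 0.21557 mol
mol H = 2 × 1.664 g H₂O ÷ 18.015 g/mol = 0.18473 mol
mass O = 3.761 − (2.5892 + 0.18621) = 0.98558 g → mol O = 0.98558 ÷ 15.999 = 0.061603 mol
Divide by the smallest (0.061603 mol): C 3.499, H 2.999, O 1.000
Multiplying each by 2 gives whole numbers: C 7.00, H 6.00, O 2.00
Empirical formula: C7H6O2
Empirical-formula mass = 122.12 g/mol; 244 ÷ 122.12 ≈ 2, so the molecular formula is C14H12O4.

C14H12O4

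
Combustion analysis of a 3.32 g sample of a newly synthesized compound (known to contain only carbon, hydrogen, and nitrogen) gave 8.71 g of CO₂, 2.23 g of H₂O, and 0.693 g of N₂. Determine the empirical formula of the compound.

mol C = 8.71 g CO₂ ÷ 44.009 g/mol = 0.1979 mol
mol H = 2 × 2.23 g H₂O ÷ 18.015 g/mol = 0.2476 mol
mol N = 2 × 0.693 g N₂ ÷ 28.014 g/mol = 0.04948 mol
Divide by the smallest (0.04948 mol): C 4.000, H 5.004, N 1.000

C4H5N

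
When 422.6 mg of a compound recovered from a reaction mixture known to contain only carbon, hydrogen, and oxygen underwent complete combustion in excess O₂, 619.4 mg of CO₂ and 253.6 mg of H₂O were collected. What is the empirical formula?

mol C = 0.6194 g CO₂ ÷ 44.009 g/mol = 0.014074 mol
mol H = 2 × 0.2536 g H₂O ÷ 18.015 g/mol = 0.028154 mol
mass O = 0.4226 − (0.16905 + 0.028380) = 0.22517 g → mol O = 0.22517 ÷ 15.999 = 0.014074 mol
Divide by the smallest (0.014074 mol): C 1.000, H 2.000, O 1.000

CH2O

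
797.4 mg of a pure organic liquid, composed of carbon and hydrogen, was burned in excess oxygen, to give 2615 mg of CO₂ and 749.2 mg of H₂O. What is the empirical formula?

mol C = 2.615 g CO₂ ÷ 44.009 g/mol = 0.059420 mol
mol H = 2 × 0.7492 g H₂O ÷ 18.015 g/mol = 0.083175 mol
Divide by the smallest (0.059420 mol): C 1.000, H 1.400
Multiplying each by 5 gives whole numbers: C 5.00, H 7.00

C5H7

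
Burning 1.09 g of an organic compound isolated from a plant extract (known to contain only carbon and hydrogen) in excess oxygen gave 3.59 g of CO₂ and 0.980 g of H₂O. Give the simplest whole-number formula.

C3H4

mol C = 3.59 g CO₂ ÷ 44.009 g/mol = 0.08157 mol
mol H = 2 × 0.980 g H₂O ÷ 18.015 g/mol = 0.1088 mol
Divide by the smallest (0.08157 mol): C 1.000, H 1.334
Multiplying each by 3 gives whole numbers: C 3.00, H 4.00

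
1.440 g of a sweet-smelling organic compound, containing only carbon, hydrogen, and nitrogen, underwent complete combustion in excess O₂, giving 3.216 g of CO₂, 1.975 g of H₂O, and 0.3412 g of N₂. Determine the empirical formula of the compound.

C3H9N

mol C = 3.216 g CO₂ ÷ 44.009 g/mol = 0.073076 mol
mol H = 2 × 1.975 g H₂O ÷ 18.015 g/mol = 0.21926 mol
mol N = 2 × 0.3412 g N₂ ÷ 28.014 g/mol = 0.024359 mol
Divide by the smallest (0.024359 mol): C 3.000, H 9.001, N 1.000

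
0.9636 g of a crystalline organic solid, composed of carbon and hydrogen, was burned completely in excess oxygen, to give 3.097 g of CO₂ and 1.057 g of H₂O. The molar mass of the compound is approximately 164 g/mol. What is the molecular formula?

C12H20

mol C = 3.097 g CO₂ ÷ 44.009 g/mol = 0.070372 mol
mol H = 2 × 1.057 g H₂O ÷ 18.015 g/mol = 0.11735 mol
Divide by the smallest (0.070372 mol): C 1.000, H 1.668
Multiplying each by 3 gives whole numbers: C 3.00, H 5.00
Empirical formula: C3H5
Empirical-formula mass = 41.07 g/mol; 164 ÷ 41.07 ≈ 4, so the molecular formula is C12H20.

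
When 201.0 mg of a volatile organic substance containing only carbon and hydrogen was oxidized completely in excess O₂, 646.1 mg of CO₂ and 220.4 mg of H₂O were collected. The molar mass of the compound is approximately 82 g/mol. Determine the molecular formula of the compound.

mol C = 0.6461 g CO₂ ÷ 44.009 g/mol = 0.014681 mol
mol H = 2 × 0.2204 g H₂O ÷ 18.015 g/mol = 0.024468 mol
Divide by the smallest (0.014681 mol): C 1.000, H 1.667
Multiplying each by 3 gives whole numbers: C 3.00, H 5.00
Empirical formula: C3H5
Empirical-formula mass = 41.07 g/mol; 82 ÷ 41.07 ≈ 2, so the molecular formula is C6H10.

C6H10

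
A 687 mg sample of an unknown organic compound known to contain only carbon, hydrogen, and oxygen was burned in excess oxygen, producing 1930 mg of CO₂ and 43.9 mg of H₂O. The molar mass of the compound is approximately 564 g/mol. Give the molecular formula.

mol C = 1.93 g CO₂ ÷ 44.009 g/mol = 0.04385 mol
mol H = 2 × 0.0439 g H₂O ÷ 18.015 g/mol = 0.004874 mol
mass O = 0.687 − (0.5267 + 0.004913) = 0.1553 g → mol O = 0.1553 ÷ 15.999 = 0.009710 mol
Divide by the smallest (0.004874 mol): C 8.998, H 1.000, O 1.992
Empirical formula: C9HO2
Empirical-formula mass = 141.10 g/mol; 564 ÷ 141.10 ≈ 4, so the molecular formula is C36H4O8.

C36H4O8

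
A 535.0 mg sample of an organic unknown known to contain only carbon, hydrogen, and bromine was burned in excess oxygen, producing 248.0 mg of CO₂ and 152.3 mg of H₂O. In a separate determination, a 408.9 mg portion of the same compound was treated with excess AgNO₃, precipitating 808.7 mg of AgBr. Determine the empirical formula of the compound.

mol C = 0.2480 g CO₂ ÷ 44.009 g/mol = 0.0056352 mol
mol H = 2 × 0.1523 g H₂O ÷ 18.015 g/mol = 0.016908 mol
From the AgBr data: mol Br per gram of compound = (0.8087 ÷ 187.772) ÷ 0.4089 = 0.010533 mol/g, so in the 0.5350 g combustion sample mol Br = 0.0056350 mol
Divide by the smallest (0.0056350 mol): C 1.000, H 3.001, Br 1.000

CH3Br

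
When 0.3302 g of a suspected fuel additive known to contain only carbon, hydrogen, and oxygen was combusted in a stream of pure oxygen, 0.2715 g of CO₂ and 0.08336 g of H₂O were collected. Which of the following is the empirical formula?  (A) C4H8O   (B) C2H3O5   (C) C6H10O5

mol C = 0.2715 g CO₂ ÷ 44.009 g/mol = 0.0061692 mol
mol H = 2 × 0.08336 g H₂O ÷ 18.015 g/mol = 0.0092545 mol
mass O = 0.3302 − (0.074098 + 0.0093285) = 0.24677 g → mol O = 0.24677 ÷ 15.999 = 0.015424 mol
Divide by the smallest (0.0061692 mol): C 1.000, H 1.500, O 2.500
Multiplying each by 2 gives whole numbers: C 2.00, H 3.00, O 5.00

(B) C2H3O5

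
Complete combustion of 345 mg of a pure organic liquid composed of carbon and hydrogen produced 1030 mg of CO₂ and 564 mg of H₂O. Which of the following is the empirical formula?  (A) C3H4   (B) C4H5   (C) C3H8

mol C = 1.03 g CO₂ ÷ 44.009 g/mol = 0.02340 mol
mol H = 2 × 0.564 g H₂O ÷ 18.015 g/mol = 0.06261 mol
Divide by the smallest (0.02340 mol): C 1.000, H 2.675
Multiplying each by 3 gives whole numbers: C 3.00, H 8.03

(C) C3H8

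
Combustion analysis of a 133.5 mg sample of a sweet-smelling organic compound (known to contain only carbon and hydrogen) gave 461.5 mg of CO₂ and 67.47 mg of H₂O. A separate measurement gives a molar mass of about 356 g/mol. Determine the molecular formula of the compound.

mol C = 0.4615 g CO₂ ÷ 44.009 g/mol = 0.010486 mol
mol H = 2 × 0.06747 g H₂O ÷ 18.015 g/mol = 0.0074904 mol
Divide by the smallest (0.0074904 mol): C 1.400, H 1.000
Multiplying each by 5 gives whole numbers: C 7.00, H 5.00
Empirical formula: C7H5
Empirical-formula mass = 89.12 g/mol; 356 ÷ 89.12 ≈ 4, so the molecular formula is C28H20.

C28H20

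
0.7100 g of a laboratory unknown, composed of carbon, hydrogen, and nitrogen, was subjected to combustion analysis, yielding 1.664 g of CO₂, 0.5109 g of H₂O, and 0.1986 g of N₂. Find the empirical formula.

C8H12N3

mol C = 1.664 g CO₂ ÷ 44.009 g/mol = 0.037810 mol
mol H = 2 × 0.5109 g H₂O ÷ 18.015 g/mol = 0.056719 mol
mol N = 2 × 0.1986 g N₂ ÷ 28.014 g/mol = 0.014179 mol
Divide by the smallest (0.014179 mol): C 2.667, H 4.000, N 1.000
Multiplying each by 3 gives whole numbers: C 8.00, H 12.00, N 3.00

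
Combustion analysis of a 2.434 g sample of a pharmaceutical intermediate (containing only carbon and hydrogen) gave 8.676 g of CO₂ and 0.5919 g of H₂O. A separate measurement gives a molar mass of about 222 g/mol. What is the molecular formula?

mol C = 8.676 g CO₂ ÷ 44.009 g/mol = 0.19714 mol
mol H = 2 × 0.5919 g H₂O ÷ 18.015 g/mol = 0.065712 mol
Divide by the smallest (0.065712 mol): C 3.000, H 1.000
Empirical formula: C3H
Empirical-formula mass = 37.04 g/mol; 222 ÷ 37.04 ≈ 6, so the molecular formula is C18H6.

C18H6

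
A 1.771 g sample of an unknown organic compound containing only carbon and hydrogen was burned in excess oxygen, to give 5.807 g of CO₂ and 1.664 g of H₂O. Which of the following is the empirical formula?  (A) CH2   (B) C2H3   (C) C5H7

(C) C5H7

mol C = 5.807 g CO₂ ÷ 44.009 g/mol = 0.13195 mol
mol H = 2 × 1.664 g H₂O ÷ 18.015 g/mol = 0.18473 mol
Divide by the smallest (0.13195 mol): C 1.000, H 1.400
Multiplying each by 5 gives whole numbers: C 5.00, H 7.00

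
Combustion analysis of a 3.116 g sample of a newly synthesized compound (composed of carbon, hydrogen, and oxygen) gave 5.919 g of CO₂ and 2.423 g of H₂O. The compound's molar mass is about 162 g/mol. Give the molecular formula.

C7H14O4

mol C = 5.919 g CO₂ ÷ 44.009 g/mol = 0.13450 mol
mol H = 2 × 2.423 g H₂O ÷ 18.015 g/mol = 0.26900 mol
mass O = 3.116 − (1.6154 + 0.27115) = 1.2294 g → mol O = 1.2294 ÷ 15.999 = 0.076844 mol
Divide by the smallest (0.076844 mol): C 1.750, H 3.501, O 1.000
Multiplying each by 4 gives whole numbers: C 7.00, H 14.00, O 4.00
Empirical formula: C7H14O4
Empirical-formula mass = 162.19 g/mol; 162 ÷ 162.19 ≈ 1, so the molecular formula is C7H14O4.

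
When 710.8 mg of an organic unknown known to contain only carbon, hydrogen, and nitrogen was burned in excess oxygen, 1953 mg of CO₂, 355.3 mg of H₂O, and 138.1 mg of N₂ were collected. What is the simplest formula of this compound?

C9H8N2

mol C = 1.953 g CO₂ ÷ 44.009 g/mol = 0.044377 mol
mol H = 2 × 0.3553 g H₂O ÷ 18.015 g/mol = 0.039445 mol
mol N = 2 × 0.1381 g N₂ ÷ 28.014 g/mol = 0.0098594 mol
Divide by the smallest (0.0098594 mol): C 4.501, H 4.001, N 1.000
Multiplying each by 2 gives whole numbers: C 9.00, H 8.00, N 2.00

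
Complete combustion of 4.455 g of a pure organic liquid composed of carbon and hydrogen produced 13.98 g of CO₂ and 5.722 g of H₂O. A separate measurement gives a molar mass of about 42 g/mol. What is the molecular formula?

C3H6

mol C = 13.98 g CO₂ ÷ 44.009 g/mol = 0.31766 mol
mol H = 2 × 5.722 g H₂O ÷ 18.015 g/mol = 0.63525 mol
Divide by the smallest (0.31766 mol): C 1.000, H 2.000
Empirical formula: CH2
Empirical-formula mass = 14.03 g/mol; 42 ÷ 14.03 ≈ 3, so the molecular formula is C3H6.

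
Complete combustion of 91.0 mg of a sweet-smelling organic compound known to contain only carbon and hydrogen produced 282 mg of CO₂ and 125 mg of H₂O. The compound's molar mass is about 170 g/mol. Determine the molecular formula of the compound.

mol C = 0.282 g CO₂ ÷ 44.009 g/mol = 0.006408 mol
mol H = 2 × 0.125 g H₂O ÷ 18.015 g/mol = 0.01388 mol
Divide by the smallest (0.006408 mol): C 1.000, H 2.166
Multiplying each by 6 gives whole numbers: C 6.00, H 12.99
Empirical formula: C6H13
Empirical-formula mass = 85.17 g/mol; 170 ÷ 85.17 ≈ 2, so the molecular formula is C12H26.

C12H26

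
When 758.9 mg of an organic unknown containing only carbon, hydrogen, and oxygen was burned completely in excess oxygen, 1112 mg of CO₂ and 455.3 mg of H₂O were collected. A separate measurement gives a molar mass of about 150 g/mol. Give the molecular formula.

mol C = 1.112 g CO₂ ÷ 44.009 g/mol = 0.025268 mol
mol H = 2 × 0.4553 g H₂O ÷ 18.015 g/mol = 0.050547 mol
mass O = 0.7589 − (0.30349 + 0.050951) = 0.40446 g → mol O = 0.40446 ÷ 15.999 = 0.025280 mol
Divide by the smallest (0.025268 mol): C 1.000, H 2.000, O 1.001
Empirical formula: CH2O
Empirical-formula mass = 30.03 g/mol; 150 ÷ 30.03 ≈ 5, so the molecular formula is C5H10O5.

C5H10O5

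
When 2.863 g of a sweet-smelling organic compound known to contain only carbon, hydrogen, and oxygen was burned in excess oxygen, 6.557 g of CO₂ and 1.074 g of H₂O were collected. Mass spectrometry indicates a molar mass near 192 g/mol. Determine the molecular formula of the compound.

mol C = 6.557 g CO₂ ÷ 44.009 g/mol = 0.14899 mol
mol H = 2 × 1.074 g H₂O ÷ 18.015 g/mol = 0.11923 mol
mass O = 2.863 − (1.7895 + 0.12019) = 0.95327 g → mol O = 0.95327 ÷ 15.999 = 0.059583 mol
Divide by the smallest (0.059583 mol): C 2.501, H 2.001, O 1.000
Multiplying each by 2 gives whole numbers: C 5.00, H 4.00, O 2.00
Empirical formula: C5H4O2
Empirical-formula mass = 96.08 g/mol; 192 ÷ 96.08 ≈ 2, so the molecular formula is C10H8O4.

C10H8O4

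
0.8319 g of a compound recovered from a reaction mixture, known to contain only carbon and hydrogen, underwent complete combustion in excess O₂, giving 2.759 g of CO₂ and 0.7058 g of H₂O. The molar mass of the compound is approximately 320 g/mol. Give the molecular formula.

C24H30

mol C = 2.759 g CO₂ ÷ 44.009 g/mol = 0.062692 mol
mol H = 2 × 0.7058 g H₂O ÷ 18.015 g/mol = 0.078357 mol
Divide by the smallest (0.062692 mol): C 1.000, H 1.250
Multiplying each by 4 gives whole numbers: C 4.00, H 5.00
Empirical formula: C4H5
Empirical-formula mass = 53.08 g/mol; 320 ÷ 53.08 ≈ 6, so the molecular formula is C24H30.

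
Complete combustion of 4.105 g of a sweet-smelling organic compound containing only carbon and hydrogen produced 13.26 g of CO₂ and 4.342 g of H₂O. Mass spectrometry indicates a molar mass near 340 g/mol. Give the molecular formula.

mol C = 13.26 g CO₂ ÷ 44.009 g/mol = 0.30130 mol
mol H = 2 × 4.342 g H₂O ÷ 18.015 g/mol = 0.48204 mol
Divide by the smallest (0.30130 mol): C 1.000, H 1.600
Multiplying each by 5 gives whole numbers: C 5.00, H 8.00
Empirical formula: C5H8
Empirical-formula mass = 68.12 g/mol; 340 ÷ 68.12 ≈ 5, so the molecular formula is C25H40.

C25H40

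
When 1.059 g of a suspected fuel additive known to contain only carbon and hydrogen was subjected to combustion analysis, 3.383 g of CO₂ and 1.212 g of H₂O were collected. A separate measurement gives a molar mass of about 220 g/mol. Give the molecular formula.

mol C = 3.383 g CO₂ ÷ 44.009 g/mol = 0.076871 mol
mol H = 2 × 1.212 g H₂O ÷ 18.015 g/mol = 0.13455 mol
Divide by the smallest (0.076871 mol): C 1.000, H 1.750
Multiplying each by 4 gives whole numbers: C 4.00, H 7.00
Empirical formula: C4H7
Empirical-formula mass = 55.10 g/mol; 220 ÷ 55.10 ≈ 4, so the molecular formula is C16H28.

C16H28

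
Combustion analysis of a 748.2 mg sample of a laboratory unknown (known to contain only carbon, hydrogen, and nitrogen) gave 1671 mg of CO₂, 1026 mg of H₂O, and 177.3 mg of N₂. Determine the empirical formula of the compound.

mol C = 1.671 g CO₂ ÷ 44.009 g/mol = 0.037970 mol
mol H = 2 × 1.026 g H₂O ÷ 18.015 g/mol = 0.11391 mol
mol N = 2 × 0.1773 g N₂ ÷ 28.014 g/mol = 0.012658 mol
Divide by the smallest (0.012658 mol): C 3.000, H 8.999, N 1.000

C3H9N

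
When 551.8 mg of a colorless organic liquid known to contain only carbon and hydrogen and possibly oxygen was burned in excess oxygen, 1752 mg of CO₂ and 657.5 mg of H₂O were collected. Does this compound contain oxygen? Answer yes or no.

no

mol C = 1.752 g CO₂ ÷ 44.009 g/mol = 0.039810 mol
mol H = 2 × 0.6575 g H₂O ÷ 18.015 g/mol = 0.072995 mol
C and H together account for 0.55174 g — essentially the entire 0.5518 g sample — so the compound contains no oxygen.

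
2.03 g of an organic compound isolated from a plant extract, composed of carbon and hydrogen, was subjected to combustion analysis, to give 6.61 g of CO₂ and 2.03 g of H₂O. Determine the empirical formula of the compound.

C2H3

mol C = 6.61 g CO₂ ÷ 44.009 g/mol = 0.1502 mol
mol H = 2 × 2.03 g H₂O ÷ 18.015 g/mol = 0.2254 mol
Divide by the smallest (0.1502 mol): C 1.000, H 1.500
Multiplying each by 2 gives whole numbers: C 2.00, H 3.00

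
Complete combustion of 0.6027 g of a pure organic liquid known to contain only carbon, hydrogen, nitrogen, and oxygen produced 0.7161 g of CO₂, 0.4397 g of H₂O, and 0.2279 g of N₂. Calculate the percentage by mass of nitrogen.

37.81%

mol C = 0.7161 g CO₂ ÷ 44.009 g/mol = 0.016272 mol
mol H = 2 × 0.4397 g H₂O ÷ 18.015 g/mol = 0.048815 mol
mol N = 2 × 0.2279 g N₂ ÷ 28.014 g/mol = 0.016270 mol
mass O = 0.6027 − (0.19544 + 0.049205 + 0.22790) = 0.13016 g → mol O = 0.13016 ÷ 15.999 = 0.0081352 mol
mass % N = 0.22790 g ÷ 0.6027 g × 100%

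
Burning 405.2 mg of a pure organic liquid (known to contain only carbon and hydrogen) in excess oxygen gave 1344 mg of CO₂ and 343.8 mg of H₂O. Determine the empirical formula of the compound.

C4H5

mol C = 1.344 g CO₂ ÷ 44.009 g/mol = 0.030539 mol
mol H = 2 × 0.3438 g H₂O ÷ 18.015 g/mol = 0.038168 mol
Divide by the smallest (0.030539 mol): C 1.000, H 1.250
Multiplying each by 4 gives whole numbers: C 4.00, H 5.00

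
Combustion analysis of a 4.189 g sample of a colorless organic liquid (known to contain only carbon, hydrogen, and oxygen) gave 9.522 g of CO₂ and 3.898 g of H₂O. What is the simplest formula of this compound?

C3H6O

mol C = 9.522 g CO₂ ÷ 44.009 g/mol = 0.21636 mol
mol H = 2 × 3.898 g H₂O ÷ 18.015 g/mol = 0.43275 mol
mass O = 4.189 − (2.5988 + 0.43621) = 1.1540 g → mol O = 1.1540 ÷ 15.999 = 0.072131 mol
Divide by the smallest (0.072131 mol): C 3.000, H 5.999, O 1.000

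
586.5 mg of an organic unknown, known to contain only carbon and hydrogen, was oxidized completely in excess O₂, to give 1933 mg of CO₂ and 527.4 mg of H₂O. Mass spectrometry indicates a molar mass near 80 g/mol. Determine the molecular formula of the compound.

mol C = 1.933 g CO₂ ÷ 44.009 g/mol = 0.043923 mol
mol H = 2 × 0.5274 g H₂O ÷ 18.015 g/mol = 0.058551 mol
Divide by the smallest (0.043923 mol): C 1.000, H 1.333
Multiplying each by 3 gives whole numbers: C 3.00, H 4.00
Empirical formula: C3H4
Empirical-formula mass = 40.06 g/mol; 80 ÷ 40.06 ≈ 2, so the molecular formula is C6H8.

C6H8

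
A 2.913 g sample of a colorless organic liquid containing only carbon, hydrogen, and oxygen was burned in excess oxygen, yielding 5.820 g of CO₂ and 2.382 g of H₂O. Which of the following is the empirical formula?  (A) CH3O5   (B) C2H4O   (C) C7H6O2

(B) C2H4O

mol C = 5.820 g CO₂ ÷ 44.009 g/mol = 0.13225 mol
mol H = 2 × 2.382 g H₂O ÷ 18.015 g/mol = 0.26445 mol
mass O = 2.913 − (1.5884 + 0.26656) = 1.0580 g → mol O = 1.0580 ÷ 15.999 = 0.066131 mol
Divide by the smallest (0.066131 mol): C 2.000, H 3.999, O 1.000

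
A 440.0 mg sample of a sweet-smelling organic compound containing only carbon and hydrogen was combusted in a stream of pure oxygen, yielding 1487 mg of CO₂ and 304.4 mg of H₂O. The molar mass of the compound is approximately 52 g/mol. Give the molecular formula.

mol C = 1.487 g CO₂ ÷ 44.009 g/mol = 0.033789 mol
mol H = 2 × 0.3044 g H₂O ÷ 18.015 g/mol = 0.033794 mol
Divide by the smallest (0.033789 mol): C 1.000, H 1.000
Empirical formula: CH
Empirical-formula mass = 13.02 g/mol; 52 ÷ 13.02 ≈ 4, so the molecular formula is C4H4.

C4H4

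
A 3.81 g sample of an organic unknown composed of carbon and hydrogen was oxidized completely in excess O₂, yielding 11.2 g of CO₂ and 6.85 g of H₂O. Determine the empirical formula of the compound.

mol C = 11.2 g CO₂ ÷ 44.009 g/mol = 0.2545 mol
mol H = 2 × 6.85 g H₂O ÷ 18.015 g/mol = 0.7605 mol
Divide by the smallest (0.2545 mol): C 1.000, H 2.988

CH3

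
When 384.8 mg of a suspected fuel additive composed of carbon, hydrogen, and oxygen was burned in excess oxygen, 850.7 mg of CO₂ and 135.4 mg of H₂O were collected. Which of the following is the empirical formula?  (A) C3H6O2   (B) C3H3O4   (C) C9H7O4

(C) C9H7O4

mol C = 0.8507 g CO₂ ÷ 44.009 g/mol = 0.019330 mol
mol H = 2 × 0.1354 g H₂O ÷ 18.015 g/mol = 0.015032 mol
mass O = 0.3848 − (0.23217 + 0.015152) = 0.13747 g → mol O = 0.13747 ÷ 15.999 = 0.0085926 mol
Divide by the smallest (0.0085926 mol): C 2.250, H 1.749, O 1.000
Multiplying each by 4 gives whole numbers: C 9.00, H 7.00, O 4.00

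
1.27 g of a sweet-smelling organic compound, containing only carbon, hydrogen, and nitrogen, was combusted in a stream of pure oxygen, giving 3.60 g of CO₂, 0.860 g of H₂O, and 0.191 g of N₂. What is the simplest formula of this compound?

C6H7N

mol C = 3.60 g CO₂ ÷ 44.009 g/mol = 0.08180 mol
mol H = 2 × 0.860 g H₂O ÷ 18.015 g/mol = 0.09548 mol
mol N = 2 × 0.191 g N₂ ÷ 28.014 g/mol = 0.01364 mol
Divide by the smallest (0.01364 mol): C 5.999, H 7.002, N 1.000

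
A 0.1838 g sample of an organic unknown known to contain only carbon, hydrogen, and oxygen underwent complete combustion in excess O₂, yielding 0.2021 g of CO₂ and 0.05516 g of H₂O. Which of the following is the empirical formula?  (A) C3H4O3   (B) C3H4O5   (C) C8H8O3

mol C = 0.2021 g CO₂ ÷ 44.009 g/mol = 0.0045922 mol
mol H = 2 × 0.05516 g H₂O ÷ 18.015 g/mol = 0.0061238 mol
mass O = 0.1838 − (0.055157 + 0.0061728) = 0.12247 g → mol O = 0.12247 ÷ 15.999 = 0.0076548 mol
Divide by the smallest (0.0045922 mol): C 1.000, H 1.334, O 1.667
Multiplying each by 3 gives whole numbers: C 3.00, H 4.00, O 5.00

(B) C3H4O5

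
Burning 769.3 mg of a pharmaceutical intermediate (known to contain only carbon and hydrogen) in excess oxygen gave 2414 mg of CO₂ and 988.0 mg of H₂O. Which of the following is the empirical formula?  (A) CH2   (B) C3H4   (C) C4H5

mol C = 2.414 g CO₂ ÷ 44.009 g/mol = 0.054852 mol
mol H = 2 × 0.9880 g H₂O ÷ 18.015 g/mol = 0.10969 mol
Divide by the smallest (0.054852 mol): C 1.000, H 2.000

(A) CH2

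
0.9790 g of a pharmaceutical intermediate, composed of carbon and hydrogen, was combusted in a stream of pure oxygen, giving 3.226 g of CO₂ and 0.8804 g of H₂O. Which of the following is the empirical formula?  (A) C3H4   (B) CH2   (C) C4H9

(A) C3H4

mol C = 3.226 g CO₂ ÷ 44.009 g/mol = 0.073303 mol
mol H = 2 × 0.8804 g H₂O ÷ 18.015 g/mol = 0.097741 mol
Divide by the smallest (0.073303 mol): C 1.000, H 1.333
Multiplying each by 3 gives whole numbers: C 3.00, H 4.00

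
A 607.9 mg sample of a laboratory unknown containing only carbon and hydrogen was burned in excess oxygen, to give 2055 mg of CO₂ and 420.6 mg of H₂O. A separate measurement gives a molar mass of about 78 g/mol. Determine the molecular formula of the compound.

mol C = 2.055 g CO₂ ÷ 44.009 g/mol = 0.046695 mol
mol H = 2 × 0.4206 g H₂O ÷ 18.015 g/mol = 0.046694 mol
Divide by the smallest (0.046694 mol): C 1.000, H 1.000
Empirical formula: CH
Empirical-formula mass = 13.02 g/mol; 78 ÷ 13.02 ≈ 6, so the molecular formula is C6H6.

C6H6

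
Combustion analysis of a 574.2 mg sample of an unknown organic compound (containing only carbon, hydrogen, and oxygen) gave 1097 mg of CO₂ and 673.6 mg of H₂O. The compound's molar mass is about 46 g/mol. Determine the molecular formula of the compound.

C2H6O

mol C = 1.097 g CO₂ ÷ 44.009 g/mol = 0.024927 mol
mol H = 2 × 0.6736 g H₂O ÷ 18.015 g/mol = 0.074782 mol
mass O = 0.5742 − (0.29939 + 0.075380) = 0.19942 g → mol O = 0.19942 ÷ 15.999 = 0.012465 mol
Divide by the smallest (0.012465 mol): C 2.000, H 5.999, O 1.000
Empirical formula: C2H6O
Empirical-formula mass = 46.07 g/mol; 46 ÷ 46.07 ≈ 1, so the molecular formula is C2H6O.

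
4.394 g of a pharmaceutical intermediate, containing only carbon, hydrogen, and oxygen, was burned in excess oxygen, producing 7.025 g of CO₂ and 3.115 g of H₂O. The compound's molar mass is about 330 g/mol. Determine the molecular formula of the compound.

C12H26O10

mol C = 7.025 g CO₂ ÷ 44.009 g/mol = 0.15963 mol
mol H = 2 × 3.115 g H₂O ÷ 18.015 g/mol = 0.34582 mol
mass O = 4.394 − (1.9173 + 0.34859) = 2.1281 g → mol O = 2.1281 ÷ 15.999 = 0.13302 mol
Divide by the smallest (0.13302 mol): C 1.200, H 2.600, O 1.000
Multiplying each by 5 gives whole numbers: C 6.00, H 13.00, O 5.00
Empirical formula: C6H13O5
Empirical-formula mass = 165.17 g/mol; 330 ÷ 165.17 ≈ 2, so the molecular formula is C12H26O10.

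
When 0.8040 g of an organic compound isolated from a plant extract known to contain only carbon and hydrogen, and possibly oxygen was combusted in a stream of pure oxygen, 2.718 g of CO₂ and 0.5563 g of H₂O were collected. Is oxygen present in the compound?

mol C = 2.718 g CO₂ ÷ 44.009 g/mol = 0.061760 mol
mol H = 2 × 0.5563 g H₂O ÷ 18.015 g/mol = 0.061760 mol
C and H together account for 0.80405 g — essentially the entire 0.8040 g sample — so the compound contains no oxygen.

no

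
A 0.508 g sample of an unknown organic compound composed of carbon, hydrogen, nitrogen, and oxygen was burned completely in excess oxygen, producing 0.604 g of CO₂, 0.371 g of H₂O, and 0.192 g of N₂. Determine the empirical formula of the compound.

mol C = 0.604 g CO₂ ÷ 44.009 g/mol = 0.01372 mol
mol H = 2 × 0.371 g H₂O ÷ 18.015 g/mol = 0.04119 mol
mol N = 2 × 0.192 g N₂ ÷ 28.014 g/mol = 0.01371 mol
mass O = 0.508 − (0.1648 + 0.04152 + 0.1920) = 0.1096 g → mol O = 0.1096 ÷ 15.999 = 0.006853 mol
Divide by the smallest (0.006853 mol): C 2.003, H 6.010, N 2.000, O 1.000

C2H6N2O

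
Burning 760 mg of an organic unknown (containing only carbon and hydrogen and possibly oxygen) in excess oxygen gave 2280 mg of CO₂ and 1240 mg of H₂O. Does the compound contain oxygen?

no

mol C = 2.28 g CO₂ ÷ 44.009 g/mol = 0.05181 mol
mol H = 2 × 1.24 g H₂O ÷ 18.015 g/mol = 0.1377 mol
C and H together account for 0.7610 g — essentially the entire 0.760 g sample — so the compound contains no oxygen.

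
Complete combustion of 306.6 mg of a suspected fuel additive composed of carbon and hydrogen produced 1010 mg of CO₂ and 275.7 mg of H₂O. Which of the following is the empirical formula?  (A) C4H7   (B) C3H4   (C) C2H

(B) C3H4

mol C = 1.010 g CO₂ ÷ 44.009 g/mol = 0.022950 mol
mol H = 2 × 0.2757 g H₂O ÷ 18.015 g/mol = 0.030608 mol
Divide by the smallest (0.022950 mol): C 1.000, H 1.334
Multiplying each by 3 gives whole numbers: C 3.00, H 4.00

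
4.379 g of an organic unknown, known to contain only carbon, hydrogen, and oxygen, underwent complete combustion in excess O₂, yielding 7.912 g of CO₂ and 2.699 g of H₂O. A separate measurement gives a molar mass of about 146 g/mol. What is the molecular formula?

mol C = 7.912 g CO₂ ÷ 44.009 g/mol = 0.17978 mol
mol H = 2 × 2.699 g H₂O ÷ 18.015 g/mol = 0.29964 mol
mass O = 4.379 − (2.1594 + 0.30204) = 1.9176 g → mol O = 1.9176 ÷ 15.999 = 0.11986 mol
Divide by the smallest (0.11986 mol): C 1.500, H 2.500, O 1.000
Multiplying each by 2 gives whole numbers: C 3.00, H 5.00, O 2.00
Empirical formula: C3H5O2
Empirical-formula mass = 73.07 g/mol; 146 ÷ 73.07 ≈ 2, so the molecular formula is C6H10O4.

C6H10O4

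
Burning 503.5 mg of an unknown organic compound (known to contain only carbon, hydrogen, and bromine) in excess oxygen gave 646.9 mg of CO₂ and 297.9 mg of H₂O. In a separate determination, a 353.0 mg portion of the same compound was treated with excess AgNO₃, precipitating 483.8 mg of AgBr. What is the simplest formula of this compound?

mol C = 0.6469 g CO₂ ÷ 44.009 g/mol = 0.014699 mol
mol H = 2 × 0.2979 g H₂O ÷ 18.015 g/mol = 0.033072 mol
From the AgBr data: mol Br per gram of compound = (0.4838 ÷ 187.772) ÷ 0.3530 = 0.0072989 mol/g, so in the 0.5035 g combustion sample mol Br = 0.0036750 mol
Divide by the smallest (0.0036750 mol): C 4.000, H 8.999, Br 1.000

C4H9Br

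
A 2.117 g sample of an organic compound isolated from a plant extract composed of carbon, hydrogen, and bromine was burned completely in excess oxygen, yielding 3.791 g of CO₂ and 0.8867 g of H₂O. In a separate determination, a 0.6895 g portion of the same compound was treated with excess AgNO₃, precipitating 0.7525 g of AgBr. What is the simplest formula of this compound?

C7H8Br

mol C = 3.791 g CO₂ ÷ 44.009 g/mol = 0.086141 mol
mol H = 2 × 0.8867 g H₂O ÷ 18.015 g/mol = 0.098440 mol
From the AgBr data: mol Br per gram of compound = (0.7525 ÷ 187.772) ÷ 0.6895 = 0.0058122 mol/g, so in the 2.117 g combustion sample mol Br = 0.012304 mol
Divide by the smallest (0.012304 mol): C 7.001, H 8.000, Br 1.000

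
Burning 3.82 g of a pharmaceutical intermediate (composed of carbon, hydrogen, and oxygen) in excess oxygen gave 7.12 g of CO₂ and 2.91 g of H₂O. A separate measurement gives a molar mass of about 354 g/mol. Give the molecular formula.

C15H30O9

mol C = 7.12 g CO₂ ÷ 44.009 g/mol = 0.1618 mol
mol H = 2 × 2.91 g H₂O ÷ 18.015 g/mol = 0.3231 mol
mass O = 3.82 − (1.943 + 0.3256) = 1.551 g → mol O = 1.551 ÷ 15.999 = 0.09695 mol
Divide by the smallest (0.09695 mol): C 1.669, H 3.332, O 1.000
Multiplying each by 3 gives whole numbers: C 5.01, H 10.00, O 3.00
Empirical formula: C5H10O3
Empirical-formula mass = 118.13 g/mol; 354 ÷ 118.13 ≈ 3, so the molecular formula is C15H30O9.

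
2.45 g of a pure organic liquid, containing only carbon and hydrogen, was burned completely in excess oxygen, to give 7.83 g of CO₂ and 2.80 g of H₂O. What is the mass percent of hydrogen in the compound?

mol C = 7.83 g CO₂ ÷ 44.009 g/mol = 0.1779 mol
mol H = 2 × 2.80 g H₂O ÷ 18.015 g/mol = 0.3109 mol
mass % H = 0.3133 g ÷ 2.45 g × 100%

12.8%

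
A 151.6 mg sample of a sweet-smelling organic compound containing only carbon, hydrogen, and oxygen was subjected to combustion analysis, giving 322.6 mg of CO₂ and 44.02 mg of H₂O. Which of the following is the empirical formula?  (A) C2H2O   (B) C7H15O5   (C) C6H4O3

mol C = 0.3226 g CO₂ ÷ 44.009 g/mol = 0.0073303 mol
mol H = 2 × 0.04402 g H₂O ÷ 18.015 g/mol = 0.0048870 mol
mass O = 0.1516 − (0.088044 + 0.0049261) = 0.058629 g → mol O = 0.058629 ÷ 15.999 = 0.0036646 mol
Divide by the smallest (0.0036646 mol): C 2.000, H 1.334, O 1.000
Multiplying each by 3 gives whole numbers: C 6.00, H 4.00, O 3.00

(C) C6H4O3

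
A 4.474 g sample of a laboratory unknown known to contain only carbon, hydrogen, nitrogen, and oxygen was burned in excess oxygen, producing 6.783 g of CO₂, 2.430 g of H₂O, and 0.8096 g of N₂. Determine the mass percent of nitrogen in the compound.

mol C = 6.783 g CO₂ ÷ 44.009 g/mol = 0.15413 mol
mol H = 2 × 2.430 g H₂O ÷ 18.015 g/mol = 0.26978 mol
mol N = 2 × 0.8096 g N₂ ÷ 28.014 g/mol = 0.057800 mol
mass O = 4.474 − (1.8512 + 0.27193 + 0.80960) = 1.5412 g → mol O = 1.5412 ÷ 15.999 = 0.096334 mol
mass % N = 0.80960 g ÷ 4.474 g × 100%

18.10%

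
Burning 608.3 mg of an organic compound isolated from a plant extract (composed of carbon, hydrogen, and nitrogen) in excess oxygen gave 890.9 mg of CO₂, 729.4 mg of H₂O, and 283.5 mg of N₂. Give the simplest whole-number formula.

mol C = 0.8909 g CO₂ ÷ 44.009 g/mol = 0.020244 mol
mol H = 2 × 0.7294 g H₂O ÷ 18.015 g/mol = 0.080977 mol
mol N = 2 × 0.2835 g N₂ ÷ 28.014 g/mol = 0.020240 mol
Divide by the smallest (0.020240 mol): C 1.000, H 4.001, N 1.000

CH4N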